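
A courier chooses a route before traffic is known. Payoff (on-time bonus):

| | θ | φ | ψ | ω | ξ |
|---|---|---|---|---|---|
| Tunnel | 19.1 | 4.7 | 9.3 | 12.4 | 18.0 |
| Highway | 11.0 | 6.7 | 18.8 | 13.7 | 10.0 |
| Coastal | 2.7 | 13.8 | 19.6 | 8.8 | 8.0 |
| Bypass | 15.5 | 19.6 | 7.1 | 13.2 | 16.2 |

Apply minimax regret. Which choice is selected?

Bypass

Column bests: θ=19.1, φ=19.6, ψ=19.6, ω=13.7, ξ=18.0.
Tunnel regrets: 0.0, 14.9, 10.3, 1.3, 0.0 → max 14.9
Highway regrets: 8.1, 12.9, 0.8, 0.0, 8.0 → max 12.9
Coastal regrets: 16.4, 5.8, 0.0, 4.9, 10.0 → max 16.4
Bypass regrets: 3.6, 0.0, 12.5, 0.5, 1.8 → max 12.5
Smallest max regret = 12.5 → Bypass.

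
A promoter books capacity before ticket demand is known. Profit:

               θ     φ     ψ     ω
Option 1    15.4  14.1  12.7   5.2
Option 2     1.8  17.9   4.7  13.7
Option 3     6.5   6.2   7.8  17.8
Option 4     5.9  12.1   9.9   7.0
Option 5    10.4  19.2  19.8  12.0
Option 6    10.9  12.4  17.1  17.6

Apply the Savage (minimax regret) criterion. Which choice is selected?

Column bests: θ=15.4, φ=19.2, ψ=19.8, ω=17.8.
Option 1 regrets: 0.0, 5.1, 7.1, 12.6 → max 12.6
Option 2 regrets: 13.6, 1.3, 15.1, 4.1 → max 15.1
Option 3 regrets: 8.9, 13.0, 12.0, 0.0 → max 13.0
Option 4 regrets: 9.5, 7.1, 9.9, 10.8 → max 10.8
Option 5 regrets: 5.0, 0.0, 0.0, 5.8 → max 5.8
Option 6 regrets: 4.5, 6.8, 2.7, 0.2 → max 6.8
Smallest max regret = 5.8 → Option 5.

Option 5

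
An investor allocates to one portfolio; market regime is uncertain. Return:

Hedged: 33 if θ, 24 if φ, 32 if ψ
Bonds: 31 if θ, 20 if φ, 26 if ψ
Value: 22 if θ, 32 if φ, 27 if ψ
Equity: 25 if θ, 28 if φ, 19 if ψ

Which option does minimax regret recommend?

Hedged

Column bests: θ=33, φ=32, ψ=32.
Hedged regrets: 0, 8, 0 → max 8
Bonds regrets: 2, 12, 6 → max 12
Value regrets: 11, 0, 5 → max 11
Equity regrets: 8, 4, 13 → max 13
Smallest max regret = 8 → Hedged.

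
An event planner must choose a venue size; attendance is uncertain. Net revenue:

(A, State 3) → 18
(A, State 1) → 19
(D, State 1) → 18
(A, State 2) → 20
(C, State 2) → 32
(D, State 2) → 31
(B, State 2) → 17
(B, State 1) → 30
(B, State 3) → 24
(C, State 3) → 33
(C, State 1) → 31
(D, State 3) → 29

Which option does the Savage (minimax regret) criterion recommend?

C

Column bests: State 1=31, State 2=32, State 3=33.
A regrets: 12, 12, 15 → max 15
B regrets: 1, 15, 9 → max 15
C regrets: 0, 0, 0 → max 0
D regrets: 13, 1, 4 → max 13
Smallest max regret = 0 → C.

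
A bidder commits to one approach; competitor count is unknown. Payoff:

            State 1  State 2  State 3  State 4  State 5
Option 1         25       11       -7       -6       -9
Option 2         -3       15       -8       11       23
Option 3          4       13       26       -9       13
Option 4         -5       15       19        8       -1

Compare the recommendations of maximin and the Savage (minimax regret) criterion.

maximin → Option 4; minimax regret → Option 3 (disagree)

Row minima: Option 1=-9, Option 2=-8, Option 3=-9, Option 4=-5
Best worst-case = -5 → Option 4.
Column bests: State 1=25, State 2=15, State 3=26, State 4=11, State 5=23.
Option 1 regrets: 0, 4, 33, 17, 32 → max 33
Option 2 regrets: 28, 0, 34, 0, 0 → max 34
Option 3 regrets: 21, 2, 0, 20, 10 → max 21
Option 4 regrets: 30, 0, 7, 3, 24 → max 30
Smallest max regret = 21 → Option 3.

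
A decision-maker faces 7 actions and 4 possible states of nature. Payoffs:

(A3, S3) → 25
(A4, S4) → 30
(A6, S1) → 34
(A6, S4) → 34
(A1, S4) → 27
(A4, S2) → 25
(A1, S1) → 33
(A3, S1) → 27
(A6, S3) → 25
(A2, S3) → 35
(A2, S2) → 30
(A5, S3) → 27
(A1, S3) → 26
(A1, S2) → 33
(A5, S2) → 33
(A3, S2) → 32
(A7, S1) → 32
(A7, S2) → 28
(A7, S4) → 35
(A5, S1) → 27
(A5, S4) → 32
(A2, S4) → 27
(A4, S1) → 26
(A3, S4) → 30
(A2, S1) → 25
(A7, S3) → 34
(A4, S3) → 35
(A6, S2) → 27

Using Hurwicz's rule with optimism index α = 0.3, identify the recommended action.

A1: 0.3·33 + 0.7·26 = 28.1
A2: 0.3·35 + 0.7·25 = 28
A3: 0.3·32 + 0.7·25 = 27.1
A4: 0.3·35 + 0.7·25 = 28
A5: 0.3·33 + 0.7·27 = 28.8
A6: 0.3·34 + 0.7·25 = 27.7
A7: 0.3·35 + 0.7·28 = 30.1
Highest Hurwicz score = 30.1 → A7.

A7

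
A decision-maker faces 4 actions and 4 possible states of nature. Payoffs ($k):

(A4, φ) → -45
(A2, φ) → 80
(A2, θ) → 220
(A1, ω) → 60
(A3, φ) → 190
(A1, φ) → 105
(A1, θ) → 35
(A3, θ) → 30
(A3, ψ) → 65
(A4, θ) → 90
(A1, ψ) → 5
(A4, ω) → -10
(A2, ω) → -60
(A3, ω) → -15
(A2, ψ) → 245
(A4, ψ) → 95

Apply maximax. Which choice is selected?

A2

Row maxima: A1=105, A2=245, A3=190, A4=95
Best best-case = 245 → A2.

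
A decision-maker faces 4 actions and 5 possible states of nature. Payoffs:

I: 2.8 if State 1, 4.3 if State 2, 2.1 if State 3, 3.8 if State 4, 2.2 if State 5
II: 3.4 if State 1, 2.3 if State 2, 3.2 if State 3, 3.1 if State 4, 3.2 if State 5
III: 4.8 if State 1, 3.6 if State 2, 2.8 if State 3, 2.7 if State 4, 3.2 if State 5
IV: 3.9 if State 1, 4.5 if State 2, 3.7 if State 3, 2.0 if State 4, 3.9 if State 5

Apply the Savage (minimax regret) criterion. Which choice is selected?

III

Column bests: State 1=4.8, State 2=4.5, State 3=3.7, State 4=3.8, State 5=3.9.
I regrets: 2.0, 0.2, 1.6, 0.0, 1.7 → max 2.0
II regrets: 1.4, 2.2, 0.5, 0.7, 0.7 → max 2.2
III regrets: 0.0, 0.9, 0.9, 1.1, 0.7 → max 1.1
IV regrets: 0.9, 0.0, 0.0, 1.8, 0.0 → max 1.8
Smallest max regret = 1.1 → III.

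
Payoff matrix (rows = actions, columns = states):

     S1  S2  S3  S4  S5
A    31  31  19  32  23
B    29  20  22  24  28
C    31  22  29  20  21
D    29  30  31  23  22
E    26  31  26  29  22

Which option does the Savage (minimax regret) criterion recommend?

Column bests: S1=31, S2=31, S3=31, S4=32, S5=28.
A regrets: 0, 0, 12, 0, 5 → max 12
B regrets: 2, 11, 9, 8, 0 → max 11
C regrets: 0, 9, 2, 12, 7 → max 12
D regrets: 2, 1, 0, 9, 6 → max 9
E regrets: 5, 0, 5, 3, 6 → max 6
Smallest max regret = 6 → E.

E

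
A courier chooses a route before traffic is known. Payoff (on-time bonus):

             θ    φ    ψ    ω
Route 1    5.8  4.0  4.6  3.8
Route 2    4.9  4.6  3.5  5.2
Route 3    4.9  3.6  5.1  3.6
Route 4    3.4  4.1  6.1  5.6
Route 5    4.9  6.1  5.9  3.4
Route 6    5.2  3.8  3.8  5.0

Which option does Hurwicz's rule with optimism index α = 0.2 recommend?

Route 1

Route 1: 0.2·5.8 + 0.8·3.8 = 4.2
Route 2: 0.2·5.2 + 0.8·3.5 = 3.84
Route 3: 0.2·5.1 + 0.8·3.6 = 3.9
Route 4: 0.2·6.1 + 0.8·3.4 = 3.94
Route 5: 0.2·6.1 + 0.8·3.4 = 3.94
Route 6: 0.2·5.2 + 0.8·3.8 = 4.08
Highest Hurwicz score = 4.2 → Route 1.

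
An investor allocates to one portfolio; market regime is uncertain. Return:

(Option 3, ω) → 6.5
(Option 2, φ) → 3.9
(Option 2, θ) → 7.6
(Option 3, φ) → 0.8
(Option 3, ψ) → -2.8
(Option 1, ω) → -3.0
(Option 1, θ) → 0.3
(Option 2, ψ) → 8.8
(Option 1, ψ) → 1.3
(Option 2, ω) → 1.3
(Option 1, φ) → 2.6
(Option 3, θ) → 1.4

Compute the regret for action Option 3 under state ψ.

Best payoff under ψ is 8.8.
Regret = 8.8 − (-2.8) = 11.6.

11.6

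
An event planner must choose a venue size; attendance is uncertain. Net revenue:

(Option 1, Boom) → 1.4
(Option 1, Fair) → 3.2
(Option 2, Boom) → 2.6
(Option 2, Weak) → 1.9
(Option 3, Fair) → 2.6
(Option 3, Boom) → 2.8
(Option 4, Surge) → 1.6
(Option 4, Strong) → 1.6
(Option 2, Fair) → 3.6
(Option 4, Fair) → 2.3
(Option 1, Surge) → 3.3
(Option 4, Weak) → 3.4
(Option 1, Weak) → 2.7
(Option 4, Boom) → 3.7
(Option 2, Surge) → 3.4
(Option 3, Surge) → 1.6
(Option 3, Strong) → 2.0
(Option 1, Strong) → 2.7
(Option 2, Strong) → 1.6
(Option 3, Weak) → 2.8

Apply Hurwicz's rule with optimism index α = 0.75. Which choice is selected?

Option 4

Option 1: 0.75·3.3 + 0.25·1.4 = 2.825
Option 2: 0.75·3.6 + 0.25·1.6 = 3.1
Option 3: 0.75·2.8 + 0.25·1.6 = 2.5
Option 4: 0.75·3.7 + 0.25·1.6 = 3.175
Highest Hurwicz score = 3.175 → Option 4.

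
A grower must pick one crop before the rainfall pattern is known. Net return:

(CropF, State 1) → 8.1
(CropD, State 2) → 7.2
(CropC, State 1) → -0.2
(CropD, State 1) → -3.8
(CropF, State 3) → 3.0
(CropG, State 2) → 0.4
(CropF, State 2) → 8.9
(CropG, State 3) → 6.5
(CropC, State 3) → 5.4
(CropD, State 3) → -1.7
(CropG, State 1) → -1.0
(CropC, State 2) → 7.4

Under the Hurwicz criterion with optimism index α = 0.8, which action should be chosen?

CropF: 0.8·8.9 + 0.2·3.0 = 7.72
CropD: 0.8·7.2 + 0.2·(-3.8) = 5
CropG: 0.8·6.5 + 0.2·(-1.0) = 5
CropC: 0.8·7.4 + 0.2·(-0.2) = 5.88
Highest Hurwicz score = 7.72 → CropF.

CropF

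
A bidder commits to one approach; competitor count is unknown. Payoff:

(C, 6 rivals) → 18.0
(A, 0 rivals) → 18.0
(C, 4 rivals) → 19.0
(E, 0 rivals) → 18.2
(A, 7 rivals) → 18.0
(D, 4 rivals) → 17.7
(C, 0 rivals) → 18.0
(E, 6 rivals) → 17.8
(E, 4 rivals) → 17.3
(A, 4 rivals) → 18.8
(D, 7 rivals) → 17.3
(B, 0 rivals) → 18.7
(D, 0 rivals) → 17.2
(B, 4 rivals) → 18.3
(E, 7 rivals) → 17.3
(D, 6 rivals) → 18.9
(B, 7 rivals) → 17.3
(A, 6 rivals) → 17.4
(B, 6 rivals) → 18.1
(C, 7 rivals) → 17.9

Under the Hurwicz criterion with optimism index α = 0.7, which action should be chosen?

C

A: 0.7·18.8 + 0.3·17.4 = 18.38
B: 0.7·18.7 + 0.3·17.3 = 18.28
C: 0.7·19.0 + 0.3·17.9 = 18.67
D: 0.7·18.9 + 0.3·17.2 = 18.39
E: 0.7·18.2 + 0.3·17.3 = 17.93
Highest Hurwicz score = 18.67 → C.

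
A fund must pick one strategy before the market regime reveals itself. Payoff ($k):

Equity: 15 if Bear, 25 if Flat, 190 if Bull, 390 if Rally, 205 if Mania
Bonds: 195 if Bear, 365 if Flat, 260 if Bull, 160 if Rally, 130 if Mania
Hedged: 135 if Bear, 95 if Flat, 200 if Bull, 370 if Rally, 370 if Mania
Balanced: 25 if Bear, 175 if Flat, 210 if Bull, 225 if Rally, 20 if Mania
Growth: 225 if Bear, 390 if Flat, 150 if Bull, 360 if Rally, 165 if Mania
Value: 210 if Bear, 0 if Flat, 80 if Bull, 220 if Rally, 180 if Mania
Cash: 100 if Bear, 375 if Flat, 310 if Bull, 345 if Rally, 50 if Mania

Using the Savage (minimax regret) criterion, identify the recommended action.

Column bests: Bear=225, Flat=390, Bull=310, Rally=390, Mania=370.
Equity regrets: 210, 365, 120, 0, 165 → max 365
Bonds regrets: 30, 25, 50, 230, 240 → max 240
Hedged regrets: 90, 295, 110, 20, 0 → max 295
Balanced regrets: 200, 215, 100, 165, 350 → max 350
Growth regrets: 0, 0, 160, 30, 205 → max 205
Value regrets: 15, 390, 230, 170, 190 → max 390
Cash regrets: 125, 15, 0, 45, 320 → max 320
Smallest max regret = 205 → Growth.

Growth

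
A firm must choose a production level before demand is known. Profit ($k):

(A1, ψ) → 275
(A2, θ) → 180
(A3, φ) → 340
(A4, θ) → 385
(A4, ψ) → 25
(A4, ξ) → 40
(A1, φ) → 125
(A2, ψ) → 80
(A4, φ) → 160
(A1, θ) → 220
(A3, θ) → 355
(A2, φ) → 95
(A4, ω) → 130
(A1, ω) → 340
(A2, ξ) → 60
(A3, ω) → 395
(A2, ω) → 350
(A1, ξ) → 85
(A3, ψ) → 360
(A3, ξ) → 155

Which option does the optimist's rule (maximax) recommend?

Row maxima: A1=340, A2=350, A3=395, A4=385
Best best-case = 395 → A3.

A3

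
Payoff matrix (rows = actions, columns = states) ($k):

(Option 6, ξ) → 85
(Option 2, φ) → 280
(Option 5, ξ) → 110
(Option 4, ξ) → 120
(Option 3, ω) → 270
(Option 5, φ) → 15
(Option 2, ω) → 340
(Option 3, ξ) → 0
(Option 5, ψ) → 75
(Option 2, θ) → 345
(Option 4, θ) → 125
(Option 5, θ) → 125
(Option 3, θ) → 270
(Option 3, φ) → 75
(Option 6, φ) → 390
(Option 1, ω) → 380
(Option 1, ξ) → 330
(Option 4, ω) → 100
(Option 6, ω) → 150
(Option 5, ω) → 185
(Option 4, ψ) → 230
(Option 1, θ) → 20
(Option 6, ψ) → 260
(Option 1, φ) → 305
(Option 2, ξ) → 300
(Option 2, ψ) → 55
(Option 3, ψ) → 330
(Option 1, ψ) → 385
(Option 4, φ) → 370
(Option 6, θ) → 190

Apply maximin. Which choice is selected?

Option 4

Row minima: Option 1=20, Option 2=55, Option 3=0, Option 4=100, Option 5=15, Option 6=85
Best worst-case = 100 → Option 4.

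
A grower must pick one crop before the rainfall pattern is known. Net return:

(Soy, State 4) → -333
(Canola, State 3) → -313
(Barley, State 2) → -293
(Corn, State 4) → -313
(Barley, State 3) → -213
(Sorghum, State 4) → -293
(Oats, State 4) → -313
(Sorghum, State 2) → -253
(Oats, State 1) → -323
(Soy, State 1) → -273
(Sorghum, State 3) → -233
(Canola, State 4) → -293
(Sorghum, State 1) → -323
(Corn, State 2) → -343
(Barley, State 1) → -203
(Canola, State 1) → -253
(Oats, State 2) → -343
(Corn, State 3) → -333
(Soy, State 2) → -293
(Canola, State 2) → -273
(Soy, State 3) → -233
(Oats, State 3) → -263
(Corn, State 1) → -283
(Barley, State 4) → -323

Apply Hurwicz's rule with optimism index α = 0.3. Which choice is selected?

Barley

Barley: 0.3·(-203) + 0.7·(-323) = -287
Sorghum: 0.3·(-233) + 0.7·(-323) = -296
Soy: 0.3·(-233) + 0.7·(-333) = -303
Canola: 0.3·(-253) + 0.7·(-313) = -295
Corn: 0.3·(-283) + 0.7·(-343) = -325
Oats: 0.3·(-263) + 0.7·(-343) = -319
Highest Hurwicz score = -287 → Barley.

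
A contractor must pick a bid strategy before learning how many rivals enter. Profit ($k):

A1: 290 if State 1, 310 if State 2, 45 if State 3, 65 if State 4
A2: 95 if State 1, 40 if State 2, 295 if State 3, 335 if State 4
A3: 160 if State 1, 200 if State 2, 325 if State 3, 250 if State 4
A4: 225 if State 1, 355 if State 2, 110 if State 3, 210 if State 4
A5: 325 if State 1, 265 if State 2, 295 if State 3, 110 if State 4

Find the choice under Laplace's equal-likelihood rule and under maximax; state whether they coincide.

laplace → A5; maximax → A4 (disagree)

Row averages: A1=177.5, A2=191.25, A3=233.75, A4=225, A5=248.75
Highest average = 248.75 → A5.
Row maxima: A1=310, A2=335, A3=325, A4=355, A5=325
Best best-case = 355 → A4.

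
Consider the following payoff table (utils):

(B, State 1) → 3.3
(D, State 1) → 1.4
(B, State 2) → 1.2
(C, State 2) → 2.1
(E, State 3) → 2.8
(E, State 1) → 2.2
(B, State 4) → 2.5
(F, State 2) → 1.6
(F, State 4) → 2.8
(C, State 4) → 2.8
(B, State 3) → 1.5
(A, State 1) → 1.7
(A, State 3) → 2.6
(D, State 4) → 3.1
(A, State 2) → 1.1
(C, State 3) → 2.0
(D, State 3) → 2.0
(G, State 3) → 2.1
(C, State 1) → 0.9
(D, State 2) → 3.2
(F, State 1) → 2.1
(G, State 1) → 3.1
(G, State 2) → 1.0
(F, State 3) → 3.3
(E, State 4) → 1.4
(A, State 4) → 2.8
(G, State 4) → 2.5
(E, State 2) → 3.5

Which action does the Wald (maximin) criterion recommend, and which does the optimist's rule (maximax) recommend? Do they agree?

Row minima: A=1.1, B=1.2, C=0.9, D=1.4, E=1.4, F=1.6, G=1.0
Best worst-case = 1.6 → F.
Row maxima: A=2.8, B=3.3, C=2.8, D=3.2, E=3.5, F=3.3, G=3.1
Best best-case = 3.5 → E.

maximin → F; maximax → E (disagree)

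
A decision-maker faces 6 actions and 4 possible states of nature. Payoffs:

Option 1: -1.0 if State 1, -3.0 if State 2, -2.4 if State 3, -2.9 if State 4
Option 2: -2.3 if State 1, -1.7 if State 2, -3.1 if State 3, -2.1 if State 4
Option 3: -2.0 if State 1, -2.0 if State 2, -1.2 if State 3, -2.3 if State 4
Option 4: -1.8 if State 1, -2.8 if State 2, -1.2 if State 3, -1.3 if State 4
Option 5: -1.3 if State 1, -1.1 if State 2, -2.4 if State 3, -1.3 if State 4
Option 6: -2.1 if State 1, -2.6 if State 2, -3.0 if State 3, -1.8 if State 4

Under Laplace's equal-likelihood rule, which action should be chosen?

Option 5

Row averages: Option 1=-2.325, Option 2=-2.3, Option 3=-1.875, Option 4=-1.775, Option 5=-1.525, Option 6=-2.375
Highest average = -1.525 → Option 5.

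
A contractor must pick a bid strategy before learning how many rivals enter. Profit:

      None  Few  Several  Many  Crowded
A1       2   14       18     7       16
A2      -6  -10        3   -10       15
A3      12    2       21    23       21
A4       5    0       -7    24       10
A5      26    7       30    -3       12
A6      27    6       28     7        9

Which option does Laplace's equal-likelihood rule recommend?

Row averages: A1=11.4, A2=-1.6, A3=15.8, A4=6.4, A5=14.4, A6=15.4
Highest average = 15.8 → A3.

A3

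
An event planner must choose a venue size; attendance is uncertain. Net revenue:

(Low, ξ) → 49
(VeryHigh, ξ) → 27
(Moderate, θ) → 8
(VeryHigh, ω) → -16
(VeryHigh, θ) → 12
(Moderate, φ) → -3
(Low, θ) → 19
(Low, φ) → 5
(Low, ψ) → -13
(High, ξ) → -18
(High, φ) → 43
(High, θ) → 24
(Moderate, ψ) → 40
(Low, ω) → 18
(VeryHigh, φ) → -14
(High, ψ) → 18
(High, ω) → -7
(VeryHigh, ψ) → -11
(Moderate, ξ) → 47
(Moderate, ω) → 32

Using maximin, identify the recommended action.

Row minima: Low=-13, Moderate=-3, High=-18, VeryHigh=-16
Best worst-case = -3 → Moderate.

Moderate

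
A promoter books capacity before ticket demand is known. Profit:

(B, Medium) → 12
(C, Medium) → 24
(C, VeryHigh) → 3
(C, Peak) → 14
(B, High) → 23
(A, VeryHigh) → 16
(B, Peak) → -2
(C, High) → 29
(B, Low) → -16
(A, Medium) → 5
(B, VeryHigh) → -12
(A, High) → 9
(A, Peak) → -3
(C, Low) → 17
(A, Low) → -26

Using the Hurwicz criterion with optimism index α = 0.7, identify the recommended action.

C

A: 0.7·16 + 0.3·(-26) = 3.4
B: 0.7·23 + 0.3·(-16) = 11.3
C: 0.7·29 + 0.3·3 = 21.2
Highest Hurwicz score = 21.2 → C.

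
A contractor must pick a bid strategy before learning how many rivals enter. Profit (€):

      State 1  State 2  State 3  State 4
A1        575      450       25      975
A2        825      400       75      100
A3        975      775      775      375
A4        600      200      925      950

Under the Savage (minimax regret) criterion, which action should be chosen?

Column bests: State 1=975, State 2=775, State 3=925, State 4=975.
A1 regrets: 400, 325, 900, 0 → max 900
A2 regrets: 150, 375, 850, 875 → max 875
A3 regrets: 0, 0, 150, 600 → max 600
A4 regrets: 375, 575, 0, 25 → max 575
Smallest max regret = 575 → A4.

A4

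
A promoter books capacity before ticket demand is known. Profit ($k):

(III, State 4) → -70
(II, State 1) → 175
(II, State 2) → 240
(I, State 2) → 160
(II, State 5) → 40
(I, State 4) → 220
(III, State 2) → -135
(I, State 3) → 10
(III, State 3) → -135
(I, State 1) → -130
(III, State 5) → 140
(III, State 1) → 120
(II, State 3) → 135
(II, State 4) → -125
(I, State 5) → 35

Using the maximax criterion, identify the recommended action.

Row maxima: I=220, II=240, III=140
Best best-case = 240 → II.

II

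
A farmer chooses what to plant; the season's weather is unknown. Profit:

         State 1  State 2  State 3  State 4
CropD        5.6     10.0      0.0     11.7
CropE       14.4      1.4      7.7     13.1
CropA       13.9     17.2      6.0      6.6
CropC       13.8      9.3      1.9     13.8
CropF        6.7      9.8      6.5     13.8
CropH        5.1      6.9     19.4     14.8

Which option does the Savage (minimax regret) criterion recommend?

CropH

Column bests: State 1=14.4, State 2=17.2, State 3=19.4, State 4=14.8.
CropD regrets: 8.8, 7.2, 19.4, 3.1 → max 19.4
CropE regrets: 0.0, 15.8, 11.7, 1.7 → max 15.8
CropA regrets: 0.5, 0.0, 13.4, 8.2 → max 13.4
CropC regrets: 0.6, 7.9, 17.5, 1.0 → max 17.5
CropF regrets: 7.7, 7.4, 12.9, 1.0 → max 12.9
CropH regrets: 9.3, 10.3, 0.0, 0.0 → max 10.3
Smallest max regret = 10.3 → CropH.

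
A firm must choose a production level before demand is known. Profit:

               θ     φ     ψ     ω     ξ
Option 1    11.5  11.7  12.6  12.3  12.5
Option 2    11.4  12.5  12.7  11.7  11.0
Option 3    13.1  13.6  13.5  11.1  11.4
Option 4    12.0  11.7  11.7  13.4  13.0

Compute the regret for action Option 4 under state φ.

Best payoff under φ is 13.6.
Regret = 13.6 − 11.7 = 1.9.

1.9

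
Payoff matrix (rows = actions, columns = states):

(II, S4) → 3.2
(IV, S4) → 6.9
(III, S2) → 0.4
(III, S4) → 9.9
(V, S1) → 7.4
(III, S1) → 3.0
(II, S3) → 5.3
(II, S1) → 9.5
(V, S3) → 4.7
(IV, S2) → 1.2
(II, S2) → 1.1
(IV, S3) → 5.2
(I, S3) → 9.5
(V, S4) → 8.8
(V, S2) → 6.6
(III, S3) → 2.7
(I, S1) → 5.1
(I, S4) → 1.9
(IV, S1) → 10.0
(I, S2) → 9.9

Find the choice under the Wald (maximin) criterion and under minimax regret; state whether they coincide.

Row minima: I=1.9, II=1.1, III=0.4, IV=1.2, V=4.7
Best worst-case = 4.7 → V.
Column bests: S1=10.0, S2=9.9, S3=9.5, S4=9.9.
I regrets: 4.9, 0.0, 0.0, 8.0 → max 8.0
II regrets: 0.5, 8.8, 4.2, 6.7 → max 8.8
III regrets: 7.0, 9.5, 6.8, 0.0 → max 9.5
IV regrets: 0.0, 8.7, 4.3, 3.0 → max 8.7
V regrets: 2.6, 3.3, 4.8, 1.1 → max 4.8
Smallest max regret = 4.8 → V.

maximin → V; minimax regret → V (agree)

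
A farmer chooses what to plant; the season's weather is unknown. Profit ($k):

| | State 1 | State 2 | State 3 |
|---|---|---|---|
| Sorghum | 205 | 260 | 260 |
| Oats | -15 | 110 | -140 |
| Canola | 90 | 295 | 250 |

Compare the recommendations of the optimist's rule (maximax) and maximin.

Row maxima: Sorghum=260, Oats=110, Canola=295
Best best-case = 295 → Canola.
Row minima: Sorghum=205, Oats=-140, Canola=90
Best worst-case = 205 → Sorghum.

maximax → Canola; maximin → Sorghum (disagree)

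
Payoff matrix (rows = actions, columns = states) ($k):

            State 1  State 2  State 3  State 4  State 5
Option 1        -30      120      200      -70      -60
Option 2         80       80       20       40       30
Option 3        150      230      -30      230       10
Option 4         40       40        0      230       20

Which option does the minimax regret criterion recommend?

Option 2

Column bests: State 1=150, State 2=230, State 3=200, State 4=230, State 5=30.
Option 1 regrets: 180, 110, 0, 300, 90 → max 300
Option 2 regrets: 70, 150, 180, 190, 0 → max 190
Option 3 regrets: 0, 0, 230, 0, 20 → max 230
Option 4 regrets: 110, 190, 200, 0, 10 → max 200
Smallest max regret = 190 → Option 2.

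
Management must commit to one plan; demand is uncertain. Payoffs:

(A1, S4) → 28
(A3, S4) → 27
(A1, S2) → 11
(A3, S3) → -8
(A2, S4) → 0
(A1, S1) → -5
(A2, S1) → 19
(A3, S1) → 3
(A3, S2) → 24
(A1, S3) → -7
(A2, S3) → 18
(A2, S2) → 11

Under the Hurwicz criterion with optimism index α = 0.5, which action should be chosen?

A1

A1: 0.5·28 + 0.5·(-7) = 10.5
A2: 0.5·19 + 0.5·0 = 9.5
A3: 0.5·27 + 0.5·(-8) = 9.5
Highest Hurwicz score = 10.5 → A1.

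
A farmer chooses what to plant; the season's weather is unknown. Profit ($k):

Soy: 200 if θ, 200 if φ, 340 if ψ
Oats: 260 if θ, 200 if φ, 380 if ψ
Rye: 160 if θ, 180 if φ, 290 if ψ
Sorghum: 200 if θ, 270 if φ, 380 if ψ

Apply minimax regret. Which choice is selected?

Sorghum

Column bests: θ=260, φ=270, ψ=380.
Soy regrets: 60, 70, 40 → max 70
Oats regrets: 0, 70, 0 → max 70
Rye regrets: 100, 90, 90 → max 100
Sorghum regrets: 60, 0, 0 → max 60
Smallest max regret = 60 → Sorghum.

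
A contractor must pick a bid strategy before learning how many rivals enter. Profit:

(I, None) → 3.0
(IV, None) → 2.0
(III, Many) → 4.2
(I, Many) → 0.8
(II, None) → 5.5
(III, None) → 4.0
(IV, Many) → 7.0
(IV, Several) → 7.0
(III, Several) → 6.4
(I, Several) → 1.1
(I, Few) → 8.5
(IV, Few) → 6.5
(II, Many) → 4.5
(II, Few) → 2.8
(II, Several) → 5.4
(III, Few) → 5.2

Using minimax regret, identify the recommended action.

Column bests: None=5.5, Few=8.5, Several=7.0, Many=7.0.
I regrets: 2.5, 0.0, 5.9, 6.2 → max 6.2
II regrets: 0.0, 5.7, 1.6, 2.5 → max 5.7
III regrets: 1.5, 3.3, 0.6, 2.8 → max 3.3
IV regrets: 3.5, 2.0, 0.0, 0.0 → max 3.5
Smallest max regret = 3.3 → III.

III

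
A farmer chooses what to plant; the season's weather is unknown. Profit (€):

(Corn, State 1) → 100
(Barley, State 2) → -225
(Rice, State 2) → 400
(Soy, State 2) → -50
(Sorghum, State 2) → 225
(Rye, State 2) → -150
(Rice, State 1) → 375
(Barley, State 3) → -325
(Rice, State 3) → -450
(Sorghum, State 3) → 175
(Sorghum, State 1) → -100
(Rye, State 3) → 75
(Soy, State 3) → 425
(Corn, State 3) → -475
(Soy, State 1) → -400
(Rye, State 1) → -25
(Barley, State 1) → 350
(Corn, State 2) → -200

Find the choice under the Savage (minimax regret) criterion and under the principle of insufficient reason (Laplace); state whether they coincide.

minimax regret → Sorghum; laplace → Rice (disagree)

Column bests: State 1=375, State 2=400, State 3=425.
Barley regrets: 25, 625, 750 → max 750
Soy regrets: 775, 450, 0 → max 775
Rye regrets: 400, 550, 350 → max 550
Corn regrets: 275, 600, 900 → max 900
Rice regrets: 0, 0, 875 → max 875
Sorghum regrets: 475, 175, 250 → max 475
Smallest max regret = 475 → Sorghum.
Row averages: Barley=-200/3, Soy=-25/3, Rye=-100/3, Corn=-575/3, Rice=325/3, Sorghum=100
Highest average = 325/3 → Rice.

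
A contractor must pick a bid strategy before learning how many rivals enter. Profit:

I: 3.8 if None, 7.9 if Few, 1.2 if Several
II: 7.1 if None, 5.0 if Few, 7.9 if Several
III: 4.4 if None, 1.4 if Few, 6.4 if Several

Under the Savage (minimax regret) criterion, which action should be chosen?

Column bests: None=7.1, Few=7.9, Several=7.9.
I regrets: 3.3, 0.0, 6.7 → max 6.7
II regrets: 0.0, 2.9, 0.0 → max 2.9
III regrets: 2.7, 6.5, 1.5 → max 6.5
Smallest max regret = 2.9 → II.

II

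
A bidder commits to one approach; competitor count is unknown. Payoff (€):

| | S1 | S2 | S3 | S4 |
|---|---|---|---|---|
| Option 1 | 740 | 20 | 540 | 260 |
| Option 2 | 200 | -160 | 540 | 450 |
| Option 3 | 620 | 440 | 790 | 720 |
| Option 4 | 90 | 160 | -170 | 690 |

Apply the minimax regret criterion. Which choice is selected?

Column bests: S1=740, S2=440, S3=790, S4=720.
Option 1 regrets: 0, 420, 250, 460 → max 460
Option 2 regrets: 540, 600, 250, 270 → max 600
Option 3 regrets: 120, 0, 0, 0 → max 120
Option 4 regrets: 650, 280, 960, 30 → max 960
Smallest max regret = 120 → Option 3.

Option 3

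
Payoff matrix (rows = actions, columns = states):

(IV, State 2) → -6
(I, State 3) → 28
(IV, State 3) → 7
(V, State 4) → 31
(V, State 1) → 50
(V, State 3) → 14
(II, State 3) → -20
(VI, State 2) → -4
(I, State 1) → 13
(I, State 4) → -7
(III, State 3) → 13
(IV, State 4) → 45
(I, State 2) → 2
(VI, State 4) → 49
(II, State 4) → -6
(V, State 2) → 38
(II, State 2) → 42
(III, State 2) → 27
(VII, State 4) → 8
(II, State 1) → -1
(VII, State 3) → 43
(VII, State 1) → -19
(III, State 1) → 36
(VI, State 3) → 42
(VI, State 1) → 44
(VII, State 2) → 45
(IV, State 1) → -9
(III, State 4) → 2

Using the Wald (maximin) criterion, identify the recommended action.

Row minima: I=-7, II=-20, III=2, IV=-9, V=14, VI=-4, VII=-19
Best worst-case = 14 → V.

V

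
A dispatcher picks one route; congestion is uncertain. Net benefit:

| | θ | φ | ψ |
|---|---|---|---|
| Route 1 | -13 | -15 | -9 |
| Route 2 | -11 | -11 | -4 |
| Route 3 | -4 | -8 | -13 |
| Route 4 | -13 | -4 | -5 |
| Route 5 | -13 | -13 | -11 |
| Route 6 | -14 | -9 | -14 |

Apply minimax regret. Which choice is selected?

Column bests: θ=-4, φ=-4, ψ=-4.
Route 1 regrets: 9, 11, 5 → max 11
Route 2 regrets: 7, 7, 0 → max 7
Route 3 regrets: 0, 4, 9 → max 9
Route 4 regrets: 9, 0, 1 → max 9
Route 5 regrets: 9, 9, 7 → max 9
Route 6 regrets: 10, 5, 10 → max 10
Smallest max regret = 7 → Route 2.

Route 2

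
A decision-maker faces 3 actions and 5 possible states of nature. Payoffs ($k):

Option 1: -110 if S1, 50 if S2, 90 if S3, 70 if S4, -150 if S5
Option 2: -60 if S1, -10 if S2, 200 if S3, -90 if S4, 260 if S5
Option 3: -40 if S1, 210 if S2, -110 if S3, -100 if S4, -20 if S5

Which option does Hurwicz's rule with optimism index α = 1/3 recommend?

Option 1: 1/3·90 + 2/3·(-150) = -70
Option 2: 1/3·260 + 2/3·(-90) = 80/3
Option 3: 1/3·210 + 2/3·(-110) = -10/3
Highest Hurwicz score = 80/3 → Option 2.

Option 2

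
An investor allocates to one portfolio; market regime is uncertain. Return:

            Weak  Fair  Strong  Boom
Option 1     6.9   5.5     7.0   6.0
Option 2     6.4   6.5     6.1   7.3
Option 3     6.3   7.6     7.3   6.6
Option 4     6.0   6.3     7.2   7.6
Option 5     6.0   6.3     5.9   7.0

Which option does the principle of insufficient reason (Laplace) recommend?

Row averages: Option 1=6.35, Option 2=6.575, Option 3=6.95, Option 4=6.775, Option 5=6.3
Highest average = 6.95 → Option 3.

Option 3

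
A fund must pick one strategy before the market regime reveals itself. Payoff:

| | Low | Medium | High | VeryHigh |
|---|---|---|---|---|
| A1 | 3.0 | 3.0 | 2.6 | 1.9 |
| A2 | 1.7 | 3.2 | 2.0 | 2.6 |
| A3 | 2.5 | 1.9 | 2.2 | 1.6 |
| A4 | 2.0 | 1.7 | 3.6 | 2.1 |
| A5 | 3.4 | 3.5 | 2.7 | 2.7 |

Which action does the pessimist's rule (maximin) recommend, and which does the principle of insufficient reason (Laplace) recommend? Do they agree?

Row minima: A1=1.9, A2=1.7, A3=1.6, A4=1.7, A5=2.7
Best worst-case = 2.7 → A5.
Row averages: A1=2.625, A2=2.375, A3=2.05, A4=2.35, A5=3.075
Highest average = 3.075 → A5.

maximin → A5; laplace → A5 (agree)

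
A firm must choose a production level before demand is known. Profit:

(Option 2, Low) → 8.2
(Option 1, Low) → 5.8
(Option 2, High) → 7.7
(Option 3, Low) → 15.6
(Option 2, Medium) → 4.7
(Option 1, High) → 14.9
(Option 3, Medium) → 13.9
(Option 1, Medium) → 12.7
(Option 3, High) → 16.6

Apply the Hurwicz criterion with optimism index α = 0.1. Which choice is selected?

Option 3

Option 1: 0.1·14.9 + 0.9·5.8 = 6.71
Option 2: 0.1·8.2 + 0.9·4.7 = 5.05
Option 3: 0.1·16.6 + 0.9·13.9 = 14.17
Highest Hurwicz score = 14.17 → Option 3.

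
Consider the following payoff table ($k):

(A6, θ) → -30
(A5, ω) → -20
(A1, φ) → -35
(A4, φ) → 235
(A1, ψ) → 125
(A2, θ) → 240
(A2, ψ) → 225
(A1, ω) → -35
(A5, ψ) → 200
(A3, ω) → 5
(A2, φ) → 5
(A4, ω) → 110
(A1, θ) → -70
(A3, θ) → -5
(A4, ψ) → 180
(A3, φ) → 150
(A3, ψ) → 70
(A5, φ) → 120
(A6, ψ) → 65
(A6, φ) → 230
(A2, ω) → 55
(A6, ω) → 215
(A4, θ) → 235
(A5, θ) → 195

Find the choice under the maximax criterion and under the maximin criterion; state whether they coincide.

maximax → A2; maximin → A4 (disagree)

Row maxima: A1=125, A2=240, A3=150, A4=235, A5=200, A6=230
Best best-case = 240 → A2.
Row minima: A1=-70, A2=5, A3=-5, A4=110, A5=-20, A6=-30
Best worst-case = 110 → A4.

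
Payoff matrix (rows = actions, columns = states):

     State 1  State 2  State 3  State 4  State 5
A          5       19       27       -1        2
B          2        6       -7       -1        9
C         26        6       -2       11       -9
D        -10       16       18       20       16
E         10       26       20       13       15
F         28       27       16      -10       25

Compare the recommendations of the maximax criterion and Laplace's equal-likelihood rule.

maximax → F; laplace → F (agree)

Row maxima: A=27, B=9, C=26, D=20, E=26, F=28
Best best-case = 28 → F.
Row averages: A=10.4, B=1.8, C=6.4, D=12, E=16.8, F=17.2
Highest average = 17.2 → F.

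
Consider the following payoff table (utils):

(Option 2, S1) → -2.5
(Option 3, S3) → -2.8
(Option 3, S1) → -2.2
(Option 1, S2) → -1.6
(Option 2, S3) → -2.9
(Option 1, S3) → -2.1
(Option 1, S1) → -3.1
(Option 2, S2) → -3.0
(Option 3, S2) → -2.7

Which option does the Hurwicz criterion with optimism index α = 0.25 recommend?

Option 3

Option 1: 0.25·(-1.6) + 0.75·(-3.1) = -2.725
Option 2: 0.25·(-2.5) + 0.75·(-3.0) = -2.875
Option 3: 0.25·(-2.2) + 0.75·(-2.8) = -2.65
Highest Hurwicz score = -2.65 → Option 3.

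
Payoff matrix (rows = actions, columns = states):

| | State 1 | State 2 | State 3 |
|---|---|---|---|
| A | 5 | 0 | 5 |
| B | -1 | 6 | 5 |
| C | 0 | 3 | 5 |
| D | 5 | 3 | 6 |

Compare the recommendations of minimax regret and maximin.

Column bests: State 1=5, State 2=6, State 3=6.
A regrets: 0, 6, 1 → max 6
B regrets: 6, 0, 1 → max 6
C regrets: 5, 3, 1 → max 5
D regrets: 0, 3, 0 → max 3
Smallest max regret = 3 → D.
Row minima: A=0, B=-1, C=0, D=3
Best worst-case = 3 → D.

minimax regret → D; maximin → D (agree)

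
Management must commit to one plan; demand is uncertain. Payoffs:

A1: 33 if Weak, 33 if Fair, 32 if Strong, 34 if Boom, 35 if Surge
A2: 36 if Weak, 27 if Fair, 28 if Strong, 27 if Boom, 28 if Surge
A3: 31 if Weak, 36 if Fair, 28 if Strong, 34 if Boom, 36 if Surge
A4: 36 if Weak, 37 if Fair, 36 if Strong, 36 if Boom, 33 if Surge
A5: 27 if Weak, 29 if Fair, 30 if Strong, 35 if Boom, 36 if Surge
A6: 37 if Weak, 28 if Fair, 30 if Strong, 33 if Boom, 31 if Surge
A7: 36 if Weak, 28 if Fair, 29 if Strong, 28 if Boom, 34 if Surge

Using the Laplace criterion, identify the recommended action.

Row averages: A1=33.4, A2=29.2, A3=33, A4=35.6, A5=31.4, A6=31.8, A7=31
Highest average = 35.6 → A4.

A4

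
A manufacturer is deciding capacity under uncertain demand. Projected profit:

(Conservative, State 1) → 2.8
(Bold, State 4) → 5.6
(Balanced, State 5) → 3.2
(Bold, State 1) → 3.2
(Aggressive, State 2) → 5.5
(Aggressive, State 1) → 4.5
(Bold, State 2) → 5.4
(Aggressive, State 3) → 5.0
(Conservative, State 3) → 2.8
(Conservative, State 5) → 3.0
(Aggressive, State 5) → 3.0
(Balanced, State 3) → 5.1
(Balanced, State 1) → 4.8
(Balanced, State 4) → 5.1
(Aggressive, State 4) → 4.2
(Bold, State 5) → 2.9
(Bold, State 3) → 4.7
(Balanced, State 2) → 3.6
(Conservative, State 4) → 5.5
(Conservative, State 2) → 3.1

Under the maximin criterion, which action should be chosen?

Row minima: Conservative=2.8, Balanced=3.2, Aggressive=3.0, Bold=2.9
Best worst-case = 3.2 → Balanced.

Balanced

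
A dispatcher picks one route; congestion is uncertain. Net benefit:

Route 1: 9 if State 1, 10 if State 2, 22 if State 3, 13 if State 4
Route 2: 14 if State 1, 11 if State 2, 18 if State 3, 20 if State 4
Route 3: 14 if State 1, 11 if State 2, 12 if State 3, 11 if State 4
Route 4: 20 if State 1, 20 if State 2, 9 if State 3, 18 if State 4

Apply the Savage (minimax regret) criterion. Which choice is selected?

Column bests: State 1=20, State 2=20, State 3=22, State 4=20.
Route 1 regrets: 11, 10, 0, 7 → max 11
Route 2 regrets: 6, 9, 4, 0 → max 9
Route 3 regrets: 6, 9, 10, 9 → max 10
Route 4 regrets: 0, 0, 13, 2 → max 13
Smallest max regret = 9 → Route 2.

Route 2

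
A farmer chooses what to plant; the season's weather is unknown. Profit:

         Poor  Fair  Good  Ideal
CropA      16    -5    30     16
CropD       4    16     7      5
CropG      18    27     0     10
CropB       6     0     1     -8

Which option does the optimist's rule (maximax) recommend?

CropA

Row maxima: CropA=30, CropD=16, CropG=27, CropB=6
Best best-case = 30 → CropA.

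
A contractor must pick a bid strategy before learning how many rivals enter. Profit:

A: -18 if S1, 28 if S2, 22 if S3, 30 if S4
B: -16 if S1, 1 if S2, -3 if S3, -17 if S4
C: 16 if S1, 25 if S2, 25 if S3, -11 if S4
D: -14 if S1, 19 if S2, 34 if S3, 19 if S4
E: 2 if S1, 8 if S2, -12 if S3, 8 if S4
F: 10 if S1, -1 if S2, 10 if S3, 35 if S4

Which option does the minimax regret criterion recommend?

F

Column bests: S1=16, S2=28, S3=34, S4=35.
A regrets: 34, 0, 12, 5 → max 34
B regrets: 32, 27, 37, 52 → max 52
C regrets: 0, 3, 9, 46 → max 46
D regrets: 30, 9, 0, 16 → max 30
E regrets: 14, 20, 46, 27 → max 46
F regrets: 6, 29, 24, 0 → max 29
Smallest max regret = 29 → F.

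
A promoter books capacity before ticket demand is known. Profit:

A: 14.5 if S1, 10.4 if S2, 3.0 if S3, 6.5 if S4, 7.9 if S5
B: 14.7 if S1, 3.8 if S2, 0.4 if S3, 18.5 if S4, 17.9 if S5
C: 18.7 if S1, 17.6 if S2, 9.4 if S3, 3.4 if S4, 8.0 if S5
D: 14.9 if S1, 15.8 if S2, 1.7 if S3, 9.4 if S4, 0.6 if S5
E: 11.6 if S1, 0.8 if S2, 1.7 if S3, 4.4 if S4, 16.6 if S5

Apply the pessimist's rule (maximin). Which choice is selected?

Row minima: A=3.0, B=0.4, C=3.4, D=0.6, E=0.8
Best worst-case = 3.4 → C.

C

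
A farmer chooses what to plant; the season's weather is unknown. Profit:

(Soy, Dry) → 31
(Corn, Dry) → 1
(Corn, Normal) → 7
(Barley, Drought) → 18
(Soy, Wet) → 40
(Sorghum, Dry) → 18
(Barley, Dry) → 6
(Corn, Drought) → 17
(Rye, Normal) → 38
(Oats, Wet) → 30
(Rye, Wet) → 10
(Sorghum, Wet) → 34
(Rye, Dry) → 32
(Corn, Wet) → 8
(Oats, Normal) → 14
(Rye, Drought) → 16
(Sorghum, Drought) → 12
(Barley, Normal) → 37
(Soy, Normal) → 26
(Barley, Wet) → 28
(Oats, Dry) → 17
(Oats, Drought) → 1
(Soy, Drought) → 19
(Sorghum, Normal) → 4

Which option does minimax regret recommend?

Column bests: Drought=19, Dry=32, Normal=38, Wet=40.
Rye regrets: 3, 0, 0, 30 → max 30
Sorghum regrets: 7, 14, 34, 6 → max 34
Corn regrets: 2, 31, 31, 32 → max 32
Soy regrets: 0, 1, 12, 0 → max 12
Oats regrets: 18, 15, 24, 10 → max 24
Barley regrets: 1, 26, 1, 12 → max 26
Smallest max regret = 12 → Soy.

Soy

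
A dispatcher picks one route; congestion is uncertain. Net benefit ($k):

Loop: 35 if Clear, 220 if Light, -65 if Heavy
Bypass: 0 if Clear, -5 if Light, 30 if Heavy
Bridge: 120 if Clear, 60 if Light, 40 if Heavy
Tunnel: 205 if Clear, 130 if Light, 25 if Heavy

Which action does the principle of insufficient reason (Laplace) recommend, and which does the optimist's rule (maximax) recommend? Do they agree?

Row averages: Loop=190/3, Bypass=25/3, Bridge=220/3, Tunnel=120
Highest average = 120 → Tunnel.
Row maxima: Loop=220, Bypass=30, Bridge=120, Tunnel=205
Best best-case = 220 → Loop.

laplace → Tunnel; maximax → Loop (disagree)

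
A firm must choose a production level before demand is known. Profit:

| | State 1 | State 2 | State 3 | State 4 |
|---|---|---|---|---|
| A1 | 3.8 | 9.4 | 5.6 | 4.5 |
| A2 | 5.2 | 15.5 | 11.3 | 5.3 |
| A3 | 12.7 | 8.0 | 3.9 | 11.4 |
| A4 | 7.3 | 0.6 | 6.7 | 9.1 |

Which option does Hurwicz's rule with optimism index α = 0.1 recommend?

A2

A1: 0.1·9.4 + 0.9·3.8 = 4.36
A2: 0.1·15.5 + 0.9·5.2 = 6.23
A3: 0.1·12.7 + 0.9·3.9 = 4.78
A4: 0.1·9.1 + 0.9·0.6 = 1.45
Highest Hurwicz score = 6.23 → A2.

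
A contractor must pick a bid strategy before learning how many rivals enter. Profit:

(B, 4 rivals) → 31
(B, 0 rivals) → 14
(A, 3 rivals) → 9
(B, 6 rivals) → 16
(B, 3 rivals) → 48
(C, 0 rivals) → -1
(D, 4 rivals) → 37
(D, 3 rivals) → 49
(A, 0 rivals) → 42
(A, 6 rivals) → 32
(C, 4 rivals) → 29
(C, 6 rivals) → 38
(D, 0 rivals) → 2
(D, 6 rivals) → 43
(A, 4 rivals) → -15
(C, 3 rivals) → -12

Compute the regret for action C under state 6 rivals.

5

Best payoff under 6 rivals is 43.
Regret = 43 − 38 = 5.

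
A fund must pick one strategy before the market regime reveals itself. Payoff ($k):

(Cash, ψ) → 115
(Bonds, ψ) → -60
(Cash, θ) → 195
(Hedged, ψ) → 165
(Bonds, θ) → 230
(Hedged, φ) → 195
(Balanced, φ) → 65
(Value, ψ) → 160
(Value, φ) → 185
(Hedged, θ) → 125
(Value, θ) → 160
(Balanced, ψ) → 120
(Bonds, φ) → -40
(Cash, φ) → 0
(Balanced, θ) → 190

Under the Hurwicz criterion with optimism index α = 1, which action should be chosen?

Bonds

Value: 1·185 + 0·160 = 185
Cash: 1·195 + 0·0 = 195
Hedged: 1·195 + 0·125 = 195
Bonds: 1·230 + 0·(-60) = 230
Balanced: 1·190 + 0·65 = 190
Highest Hurwicz score = 230 → Bonds.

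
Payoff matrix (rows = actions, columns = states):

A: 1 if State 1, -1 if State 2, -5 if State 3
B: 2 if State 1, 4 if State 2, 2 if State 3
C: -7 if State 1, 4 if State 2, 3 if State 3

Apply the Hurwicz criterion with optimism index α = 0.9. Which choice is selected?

B

A: 0.9·1 + 0.1·(-5) = 0.4
B: 0.9·4 + 0.1·2 = 3.8
C: 0.9·4 + 0.1·(-7) = 2.9
Highest Hurwicz score = 3.8 → B.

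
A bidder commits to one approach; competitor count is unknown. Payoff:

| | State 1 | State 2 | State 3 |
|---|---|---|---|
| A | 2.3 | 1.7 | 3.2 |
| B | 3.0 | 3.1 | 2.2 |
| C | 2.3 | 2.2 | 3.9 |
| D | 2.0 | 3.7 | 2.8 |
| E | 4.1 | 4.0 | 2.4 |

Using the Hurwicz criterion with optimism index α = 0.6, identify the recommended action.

A: 0.6·3.2 + 0.4·1.7 = 2.6
B: 0.6·3.1 + 0.4·2.2 = 2.74
C: 0.6·3.9 + 0.4·2.2 = 3.22
D: 0.6·3.7 + 0.4·2.0 = 3.02
E: 0.6·4.1 + 0.4·2.4 = 3.42
Highest Hurwicz score = 3.42 → E.

E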